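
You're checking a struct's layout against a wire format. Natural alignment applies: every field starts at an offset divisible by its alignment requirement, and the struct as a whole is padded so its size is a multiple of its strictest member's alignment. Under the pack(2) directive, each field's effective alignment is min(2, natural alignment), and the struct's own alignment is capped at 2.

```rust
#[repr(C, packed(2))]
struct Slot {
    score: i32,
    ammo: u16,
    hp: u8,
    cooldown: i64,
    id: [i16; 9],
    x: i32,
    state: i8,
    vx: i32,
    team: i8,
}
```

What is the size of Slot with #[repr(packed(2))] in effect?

46

@0: score [4B, align 2] → 4
@4: ammo [2B, align 2] → 6
@6: hp [1B, align 1] → 7
+1 pad (align 2)
@8: cooldown [8B, align 2] → 16
@16: id [18B, align 2] → 34
@34: x [4B, align 2] → 38
@38: state [1B, align 1] → 39
+1 pad (align 2)
@40: vx [4B, align 2] → 44
@44: team [1B, align 1] → 45
+1 tail pad (align 2)
size 46, align 2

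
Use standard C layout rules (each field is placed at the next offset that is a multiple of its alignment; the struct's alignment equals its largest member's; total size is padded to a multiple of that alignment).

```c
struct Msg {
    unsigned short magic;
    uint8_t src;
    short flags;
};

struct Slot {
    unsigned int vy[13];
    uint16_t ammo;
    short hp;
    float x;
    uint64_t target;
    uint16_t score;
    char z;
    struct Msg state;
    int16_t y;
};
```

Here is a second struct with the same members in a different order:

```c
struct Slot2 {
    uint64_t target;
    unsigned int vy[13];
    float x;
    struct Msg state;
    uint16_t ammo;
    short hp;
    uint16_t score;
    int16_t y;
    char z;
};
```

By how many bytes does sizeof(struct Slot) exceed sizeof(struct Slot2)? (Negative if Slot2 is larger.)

8

Msg: 0..2  magic  (2B, 2-aligned); 2..3  src  (1B, 1-aligned); 3..4  -- padding (1B); 4..6  flags  (2B, 2-aligned); sizeof = 6, alignof = 2
0..52  vy  (52B, 4-aligned)
52..54  ammo  (2B, 2-aligned)
54..56  hp  (2B, 2-aligned)
56..60  x  (4B, 4-aligned)
60..64  -- padding (4B)
64..72  target  (8B, 8-aligned)
72..74  score  (2B, 2-aligned)
74..75  z  (1B, 1-aligned)
75..76  -- padding (1B)
76..82  state  (6B, 2-aligned)
82..84  y  (2B, 2-aligned)
84..88  -- tail padding (4B)
sizeof = 88, alignof = 8
— Slot2 —
0..8  target  (8B, 8-aligned)
8..60  vy  (52B, 4-aligned)
60..64  x  (4B, 4-aligned)
64..70  state  (6B, 2-aligned)
70..72  ammo  (2B, 2-aligned)
72..74  hp  (2B, 2-aligned)
74..76  score  (2B, 2-aligned)
76..78  y  (2B, 2-aligned)
78..79  z  (1B, 1-aligned)
79..80  -- tail padding (1B)
sizeof = 80, alignof = 8
88 − 80 = 8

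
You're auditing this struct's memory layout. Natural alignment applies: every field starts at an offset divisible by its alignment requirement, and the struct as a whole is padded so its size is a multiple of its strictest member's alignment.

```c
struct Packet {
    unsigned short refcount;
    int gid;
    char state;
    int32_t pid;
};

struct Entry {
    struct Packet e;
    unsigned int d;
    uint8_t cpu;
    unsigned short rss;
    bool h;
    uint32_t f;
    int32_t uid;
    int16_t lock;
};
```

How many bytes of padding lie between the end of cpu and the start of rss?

1

Packet: 0..2  refcount  (2B, 2-aligned); 2..4  -- padding (2B); 4..8  gid  (4B, 4-aligned); 8..9  state  (1B, 1-aligned); 9..12  -- padding (3B); 12..16  pid  (4B, 4-aligned); sizeof = 16, alignof = 4
0..16  e  (16B, 4-aligned)
16..20  d  (4B, 4-aligned)
20..21  cpu  (1B, 1-aligned)
21..22  -- padding (1B)
22..24  rss  (2B, 2-aligned)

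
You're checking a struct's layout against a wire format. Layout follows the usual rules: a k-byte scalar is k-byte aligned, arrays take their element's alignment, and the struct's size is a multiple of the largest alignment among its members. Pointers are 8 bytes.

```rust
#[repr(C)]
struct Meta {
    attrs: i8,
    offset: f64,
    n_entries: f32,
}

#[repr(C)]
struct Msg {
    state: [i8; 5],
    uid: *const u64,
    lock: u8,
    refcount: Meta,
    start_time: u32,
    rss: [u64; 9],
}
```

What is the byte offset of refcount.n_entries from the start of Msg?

40

Meta: 0..1  attrs  (1B, 1-aligned); 1..8  -- padding (7B); 8..16  offset  (8B, 8-aligned); 16..20  n_entries  (4B, 4-aligned); 20..24  -- tail padding (4B); sizeof = 24, alignof = 8
0..5  state  (5B, 1-aligned)
5..8  -- padding (3B)
8..16  uid  (8B, 8-aligned)
16..17  lock  (1B, 1-aligned)
17..24  -- padding (7B)
24..48  refcount  (24B, 8-aligned)
within Meta: n_entries at 16
24 + 16 = 40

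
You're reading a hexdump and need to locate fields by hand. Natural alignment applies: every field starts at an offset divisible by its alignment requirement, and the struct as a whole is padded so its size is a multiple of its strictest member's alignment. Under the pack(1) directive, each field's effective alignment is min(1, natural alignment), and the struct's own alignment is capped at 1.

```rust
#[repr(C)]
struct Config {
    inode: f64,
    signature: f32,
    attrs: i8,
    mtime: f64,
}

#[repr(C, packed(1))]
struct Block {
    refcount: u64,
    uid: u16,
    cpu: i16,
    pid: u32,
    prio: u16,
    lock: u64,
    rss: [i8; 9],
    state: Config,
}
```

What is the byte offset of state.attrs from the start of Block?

47

Config: @0: inode [8B, align 8] → 8; @8: signature [4B, align 4] → 12; @12: attrs [1B, align 1] → 13; +3 pad (align 8); @16: mtime [8B, align 8] → 24; size 24, align 8
@0: refcount [8B, align 1] → 8
@8: uid [2B, align 1] → 10
@10: cpu [2B, align 1] → 12
@12: pid [4B, align 1] → 16
@16: prio [2B, align 1] → 18
@18: lock [8B, align 1] → 26
@26: rss [9B, align 1] → 35
@35: state [24B, align 1] → 59
within Config: attrs at 12
35 + 12 = 47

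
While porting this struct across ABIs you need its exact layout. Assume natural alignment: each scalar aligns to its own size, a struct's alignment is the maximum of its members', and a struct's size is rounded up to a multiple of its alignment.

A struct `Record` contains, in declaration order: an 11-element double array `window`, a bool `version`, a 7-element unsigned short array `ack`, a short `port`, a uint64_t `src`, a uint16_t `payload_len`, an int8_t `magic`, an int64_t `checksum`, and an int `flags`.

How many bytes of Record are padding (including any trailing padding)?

16

@0: window [88B, align 8] → 88
@88: version [1B, align 1] → 89
+1 pad (align 2)
@90: ack [14B, align 2] → 104
@104: port [2B, align 2] → 106
+6 pad (align 8)
@112: src [8B, align 8] → 120
@120: payload_len [2B, align 2] → 122
@122: magic [1B, align 1] → 123
+5 pad (align 8)
@128: checksum [8B, align 8] → 136
@136: flags [4B, align 4] → 140
+4 tail pad (align 8)
size 144, align 8
data bytes 128, size 144 → padding 16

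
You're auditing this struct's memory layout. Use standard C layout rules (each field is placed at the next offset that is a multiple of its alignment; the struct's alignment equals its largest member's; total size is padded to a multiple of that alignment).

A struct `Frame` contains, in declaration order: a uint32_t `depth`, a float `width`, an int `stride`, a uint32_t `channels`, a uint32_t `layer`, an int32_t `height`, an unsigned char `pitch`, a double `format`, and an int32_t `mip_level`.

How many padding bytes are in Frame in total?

depth at 0 (size 4, align 4) → ends 4
width at 4 (size 4, align 4) → ends 8
stride at 8 (size 4, align 4) → ends 12
channels at 12 (size 4, align 4) → ends 16
layer at 16 (size 4, align 4) → ends 20
height at 20 (size 4, align 4) → ends 24
pitch at 24 (size 1, align 1) → ends 25
pad 7 to align 8 for format
format at 32 (size 8, align 8) → ends 40
mip_level at 40 (size 4, align 4) → ends 44
tail pad 4 to reach multiple of 8
total 48 bytes, alignment 8
data bytes 37, size 48 → padding 11

11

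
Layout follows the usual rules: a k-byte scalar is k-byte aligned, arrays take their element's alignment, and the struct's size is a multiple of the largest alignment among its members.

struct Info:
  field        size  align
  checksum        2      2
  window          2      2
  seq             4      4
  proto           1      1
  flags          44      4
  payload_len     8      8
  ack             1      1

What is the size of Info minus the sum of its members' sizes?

@0: checksum [2B, align 2] → 2
@2: window [2B, align 2] → 4
@4: seq [4B, align 4] → 8
@8: proto [1B, align 1] → 9
+3 pad (align 4)
@12: flags [44B, align 4] → 56
@56: payload_len [8B, align 8] → 64
@64: ack [1B, align 1] → 65
+7 tail pad (align 8)
size 72, align 8
data bytes 62, size 72 → padding 10

10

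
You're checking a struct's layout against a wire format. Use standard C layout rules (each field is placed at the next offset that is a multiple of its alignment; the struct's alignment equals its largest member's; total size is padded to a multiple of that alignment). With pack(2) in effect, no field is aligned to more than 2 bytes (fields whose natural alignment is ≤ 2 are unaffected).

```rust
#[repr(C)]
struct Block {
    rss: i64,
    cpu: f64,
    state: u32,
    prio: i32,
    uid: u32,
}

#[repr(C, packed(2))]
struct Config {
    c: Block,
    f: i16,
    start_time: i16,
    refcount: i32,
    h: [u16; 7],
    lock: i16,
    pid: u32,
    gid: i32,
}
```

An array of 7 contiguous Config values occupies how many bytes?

Block: @0: rss [8B, align 8] → 8; @8: cpu [8B, align 8] → 16; @16: state [4B, align 4] → 20; @20: prio [4B, align 4] → 24; @24: uid [4B, align 4] → 28; +4 tail pad (align 8); size 32, align 8
@0: c [32B, align 2] → 32
@32: f [2B, align 2] → 34
@34: start_time [2B, align 2] → 36
@36: refcount [4B, align 2] → 40
@40: h [14B, align 2] → 54
@54: lock [2B, align 2] → 56
@56: pid [4B, align 2] → 60
@60: gid [4B, align 2] → 64
size 64, align 2
array of 7: 7 × 64 = 448

448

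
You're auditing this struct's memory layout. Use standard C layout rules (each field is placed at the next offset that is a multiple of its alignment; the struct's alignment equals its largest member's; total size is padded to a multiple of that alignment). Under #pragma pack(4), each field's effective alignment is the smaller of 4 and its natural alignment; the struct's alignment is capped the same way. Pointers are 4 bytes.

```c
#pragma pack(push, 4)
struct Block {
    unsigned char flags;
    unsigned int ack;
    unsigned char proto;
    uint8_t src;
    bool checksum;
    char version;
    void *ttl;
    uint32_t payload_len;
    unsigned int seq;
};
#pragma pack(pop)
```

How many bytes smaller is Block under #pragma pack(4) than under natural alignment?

natural layout:
  flags at 0 (size 1, align 1) → ends 1
  pad 3 to align 4 for ack
  ack at 4 (size 4, align 4) → ends 8
  proto at 8 (size 1, align 1) → ends 9
  src at 9 (size 1, align 1) → ends 10
  checksum at 10 (size 1, align 1) → ends 11
  version at 11 (size 1, align 1) → ends 12
  ttl at 12 (size 4, align 4) → ends 16
  payload_len at 16 (size 4, align 4) → ends 20
  seq at 20 (size 4, align 4) → ends 24
  total 24 bytes, alignment 4
packed(4) layout:
  flags at 0 (size 1, align 1) → ends 1
  pad 3 to align 4 for ack
  ack at 4 (size 4, align 4) → ends 8
  proto at 8 (size 1, align 1) → ends 9
  src at 9 (size 1, align 1) → ends 10
  checksum at 10 (size 1, align 1) → ends 11
  version at 11 (size 1, align 1) → ends 12
  ttl at 12 (size 4, align 4) → ends 16
  payload_len at 16 (size 4, align 4) → ends 20
  seq at 20 (size 4, align 4) → ends 24
  total 24 bytes, alignment 4
24 − 24 = 0

0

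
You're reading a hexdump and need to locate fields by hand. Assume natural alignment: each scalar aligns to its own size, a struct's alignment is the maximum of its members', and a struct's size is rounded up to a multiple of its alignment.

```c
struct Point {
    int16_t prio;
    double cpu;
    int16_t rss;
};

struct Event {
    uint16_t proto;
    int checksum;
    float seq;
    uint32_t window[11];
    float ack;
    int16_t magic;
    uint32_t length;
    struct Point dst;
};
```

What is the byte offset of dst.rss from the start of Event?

Point: 0..2  prio  (2B, 2-aligned); 2..8  -- padding (6B); 8..16  cpu  (8B, 8-aligned); 16..18  rss  (2B, 2-aligned); 18..24  -- tail padding (6B); sizeof = 24, alignof = 8
0..2  proto  (2B, 2-aligned)
2..4  -- padding (2B)
4..8  checksum  (4B, 4-aligned)
8..12  seq  (4B, 4-aligned)
12..56  window  (44B, 4-aligned)
56..60  ack  (4B, 4-aligned)
60..62  magic  (2B, 2-aligned)
62..64  -- padding (2B)
64..68  length  (4B, 4-aligned)
68..72  -- padding (4B)
72..96  dst  (24B, 8-aligned)
within Point: rss at 16
72 + 16 = 88

88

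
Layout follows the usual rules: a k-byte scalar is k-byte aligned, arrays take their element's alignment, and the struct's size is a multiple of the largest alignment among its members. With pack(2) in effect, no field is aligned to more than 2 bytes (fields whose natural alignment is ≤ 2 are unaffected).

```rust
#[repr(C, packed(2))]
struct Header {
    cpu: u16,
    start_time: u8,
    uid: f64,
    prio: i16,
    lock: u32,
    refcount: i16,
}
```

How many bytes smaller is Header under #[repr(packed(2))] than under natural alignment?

12

natural layout:
  cpu at 0 (size 2, align 2) → ends 2
  start_time at 2 (size 1, align 1) → ends 3
  pad 5 to align 8 for uid
  uid at 8 (size 8, align 8) → ends 16
  prio at 16 (size 2, align 2) → ends 18
  pad 2 to align 4 for lock
  lock at 20 (size 4, align 4) → ends 24
  refcount at 24 (size 2, align 2) → ends 26
  tail pad 6 to reach multiple of 8
  total 32 bytes, alignment 8
packed(2) layout:
  cpu at 0 (size 2, align 2) → ends 2
  start_time at 2 (size 1, align 1) → ends 3
  pad 1 to align 2 for uid
  uid at 4 (size 8, align 2) → ends 12
  prio at 12 (size 2, align 2) → ends 14
  lock at 14 (size 4, align 2) → ends 18
  refcount at 18 (size 2, align 2) → ends 20
  total 20 bytes, alignment 2
32 − 20 = 12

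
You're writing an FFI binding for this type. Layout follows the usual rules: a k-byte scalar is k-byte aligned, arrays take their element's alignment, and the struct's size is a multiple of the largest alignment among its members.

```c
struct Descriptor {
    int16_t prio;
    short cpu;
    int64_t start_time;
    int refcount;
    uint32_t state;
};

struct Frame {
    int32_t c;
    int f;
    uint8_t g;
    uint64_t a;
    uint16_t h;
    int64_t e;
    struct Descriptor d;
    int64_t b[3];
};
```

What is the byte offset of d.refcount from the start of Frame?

56

Descriptor: @0: prio [2B, align 2] → 2; @2: cpu [2B, align 2] → 4; +4 pad (align 8); @8: start_time [8B, align 8] → 16; @16: refcount [4B, align 4] → 20; @20: state [4B, align 4] → 24; size 24, align 8
@0: c [4B, align 4] → 4
@4: f [4B, align 4] → 8
@8: g [1B, align 1] → 9
+7 pad (align 8)
@16: a [8B, align 8] → 24
@24: h [2B, align 2] → 26
+6 pad (align 8)
@32: e [8B, align 8] → 40
@40: d [24B, align 8] → 64
within Descriptor: refcount at 16
40 + 16 = 56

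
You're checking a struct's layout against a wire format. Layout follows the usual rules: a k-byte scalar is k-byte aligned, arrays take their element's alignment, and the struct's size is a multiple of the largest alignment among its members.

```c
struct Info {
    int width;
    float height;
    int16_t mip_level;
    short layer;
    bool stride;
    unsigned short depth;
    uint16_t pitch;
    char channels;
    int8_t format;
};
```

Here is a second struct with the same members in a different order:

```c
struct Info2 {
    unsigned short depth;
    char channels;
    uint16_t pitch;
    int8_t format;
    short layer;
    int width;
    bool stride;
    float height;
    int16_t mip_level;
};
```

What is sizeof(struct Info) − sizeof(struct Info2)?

-8

@0: width [4B, align 4] → 4
@4: height [4B, align 4] → 8
@8: mip_level [2B, align 2] → 10
@10: layer [2B, align 2] → 12
@12: stride [1B, align 1] → 13
+1 pad (align 2)
@14: depth [2B, align 2] → 16
@16: pitch [2B, align 2] → 18
@18: channels [1B, align 1] → 19
@19: format [1B, align 1] → 20
size 20, align 4
— Info2 —
@0: depth [2B, align 2] → 2
@2: channels [1B, align 1] → 3
+1 pad (align 2)
@4: pitch [2B, align 2] → 6
@6: format [1B, align 1] → 7
+1 pad (align 2)
@8: layer [2B, align 2] → 10
+2 pad (align 4)
@12: width [4B, align 4] → 16
@16: stride [1B, align 1] → 17
+3 pad (align 4)
@20: height [4B, align 4] → 24
@24: mip_level [2B, align 2] → 26
+2 tail pad (align 4)
size 28, align 4
20 − 28 = -8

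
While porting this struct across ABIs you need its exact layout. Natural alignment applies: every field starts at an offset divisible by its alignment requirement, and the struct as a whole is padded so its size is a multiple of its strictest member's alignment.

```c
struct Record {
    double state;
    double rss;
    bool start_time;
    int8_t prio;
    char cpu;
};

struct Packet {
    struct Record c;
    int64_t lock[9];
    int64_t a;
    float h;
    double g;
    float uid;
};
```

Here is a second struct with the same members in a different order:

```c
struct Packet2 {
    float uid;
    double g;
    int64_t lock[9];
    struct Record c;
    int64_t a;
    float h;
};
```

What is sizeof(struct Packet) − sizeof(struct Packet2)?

Record: 0..8  state  (8B, 8-aligned); 8..16  rss  (8B, 8-aligned); 16..17  start_time  (1B, 1-aligned); 17..18  prio  (1B, 1-aligned); 18..19  cpu  (1B, 1-aligned); 19..24  -- tail padding (5B); sizeof = 24, alignof = 8
0..24  c  (24B, 8-aligned)
24..96  lock  (72B, 8-aligned)
96..104  a  (8B, 8-aligned)
104..108  h  (4B, 4-aligned)
108..112  -- padding (4B)
112..120  g  (8B, 8-aligned)
120..124  uid  (4B, 4-aligned)
124..128  -- tail padding (4B)
sizeof = 128, alignof = 8
— Packet2 —
0..4  uid  (4B, 4-aligned)
4..8  -- padding (4B)
8..16  g  (8B, 8-aligned)
16..88  lock  (72B, 8-aligned)
88..112  c  (24B, 8-aligned)
112..120  a  (8B, 8-aligned)
120..124  h  (4B, 4-aligned)
124..128  -- tail padding (4B)
sizeof = 128, alignof = 8
128 − 128 = 0

0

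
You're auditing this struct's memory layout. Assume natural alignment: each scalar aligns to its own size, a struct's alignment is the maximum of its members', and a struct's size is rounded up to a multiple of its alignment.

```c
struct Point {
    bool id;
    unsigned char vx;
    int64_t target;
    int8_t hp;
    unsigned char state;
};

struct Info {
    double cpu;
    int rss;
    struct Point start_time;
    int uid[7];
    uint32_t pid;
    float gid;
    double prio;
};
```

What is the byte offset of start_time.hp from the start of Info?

32

Point: id at 0 (size 1, align 1) → ends 1; vx at 1 (size 1, align 1) → ends 2; pad 6 to align 8 for target; target at 8 (size 8, align 8) → ends 16; hp at 16 (size 1, align 1) → ends 17; state at 17 (size 1, align 1) → ends 18; tail pad 6 to reach multiple of 8; total 24 bytes, alignment 8
cpu at 0 (size 8, align 8) → ends 8
rss at 8 (size 4, align 4) → ends 12
pad 4 to align 8 for start_time
start_time at 16 (size 24, align 8) → ends 40
within Point: hp at 16
16 + 16 = 32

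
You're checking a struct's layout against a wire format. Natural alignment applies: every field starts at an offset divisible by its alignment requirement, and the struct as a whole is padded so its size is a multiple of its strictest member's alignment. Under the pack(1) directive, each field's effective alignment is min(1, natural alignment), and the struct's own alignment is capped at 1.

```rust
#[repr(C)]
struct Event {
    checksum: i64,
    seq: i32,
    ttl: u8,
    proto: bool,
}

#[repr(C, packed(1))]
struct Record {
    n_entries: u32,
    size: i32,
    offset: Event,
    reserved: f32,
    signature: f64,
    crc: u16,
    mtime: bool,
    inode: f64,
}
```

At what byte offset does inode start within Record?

39

Event: 0..8  checksum  (8B, 8-aligned); 8..12  seq  (4B, 4-aligned); 12..13  ttl  (1B, 1-aligned); 13..14  proto  (1B, 1-aligned); 14..16  -- tail padding (2B); sizeof = 16, alignof = 8
0..4  n_entries  (4B, 1-aligned)
4..8  size  (4B, 1-aligned)
8..24  offset  (16B, 1-aligned)
24..28  reserved  (4B, 1-aligned)
28..36  signature  (8B, 1-aligned)
36..38  crc  (2B, 1-aligned)
38..39  mtime  (1B, 1-aligned)
39..47  inode  (8B, 1-aligned)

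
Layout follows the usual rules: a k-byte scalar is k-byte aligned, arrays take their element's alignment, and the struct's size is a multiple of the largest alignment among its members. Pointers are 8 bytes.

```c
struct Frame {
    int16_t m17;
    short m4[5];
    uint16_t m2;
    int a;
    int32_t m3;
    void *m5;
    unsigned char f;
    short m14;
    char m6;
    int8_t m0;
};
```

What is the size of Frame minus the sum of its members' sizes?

m17 at 0 (size 2, align 2) → ends 2
m4 at 2 (size 10, align 2) → ends 12
m2 at 12 (size 2, align 2) → ends 14
pad 2 to align 4 for a
a at 16 (size 4, align 4) → ends 20
m3 at 20 (size 4, align 4) → ends 24
m5 at 24 (size 8, align 8) → ends 32
f at 32 (size 1, align 1) → ends 33
pad 1 to align 2 for m14
m14 at 34 (size 2, align 2) → ends 36
m6 at 36 (size 1, align 1) → ends 37
m0 at 37 (size 1, align 1) → ends 38
tail pad 2 to reach multiple of 8
total 40 bytes, alignment 8
data bytes 35, size 40 → padding 5

5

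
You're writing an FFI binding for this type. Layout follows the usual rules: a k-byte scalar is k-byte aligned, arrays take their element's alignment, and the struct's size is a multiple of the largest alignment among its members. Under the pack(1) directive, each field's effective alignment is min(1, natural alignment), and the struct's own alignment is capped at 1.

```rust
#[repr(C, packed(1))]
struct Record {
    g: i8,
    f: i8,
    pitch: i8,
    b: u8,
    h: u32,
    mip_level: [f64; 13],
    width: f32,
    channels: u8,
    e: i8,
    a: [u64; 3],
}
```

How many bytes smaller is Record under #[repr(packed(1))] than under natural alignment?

natural layout:
  0..1  g  (1B, 1-aligned)
  1..2  f  (1B, 1-aligned)
  2..3  pitch  (1B, 1-aligned)
  3..4  b  (1B, 1-aligned)
  4..8  h  (4B, 4-aligned)
  8..112  mip_level  (104B, 8-aligned)
  112..116  width  (4B, 4-aligned)
  116..117  channels  (1B, 1-aligned)
  117..118  e  (1B, 1-aligned)
  118..120  -- padding (2B)
  120..144  a  (24B, 8-aligned)
  sizeof = 144, alignof = 8
packed(1) layout:
  0..1  g  (1B, 1-aligned)
  1..2  f  (1B, 1-aligned)
  2..3  pitch  (1B, 1-aligned)
  3..4  b  (1B, 1-aligned)
  4..8  h  (4B, 1-aligned)
  8..112  mip_level  (104B, 1-aligned)
  112..116  width  (4B, 1-aligned)
  116..117  channels  (1B, 1-aligned)
  117..118  e  (1B, 1-aligned)
  118..142  a  (24B, 1-aligned)
  sizeof = 142, alignof = 1
144 − 142 = 2

2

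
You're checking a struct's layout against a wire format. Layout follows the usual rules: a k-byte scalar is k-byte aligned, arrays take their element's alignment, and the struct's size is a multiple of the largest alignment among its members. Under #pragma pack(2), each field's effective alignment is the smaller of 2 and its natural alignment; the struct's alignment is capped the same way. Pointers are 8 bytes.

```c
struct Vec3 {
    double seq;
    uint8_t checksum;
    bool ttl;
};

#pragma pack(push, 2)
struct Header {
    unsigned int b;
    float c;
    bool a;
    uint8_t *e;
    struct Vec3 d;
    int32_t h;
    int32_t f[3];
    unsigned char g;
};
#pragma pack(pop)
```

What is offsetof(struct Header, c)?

4

Vec3: seq at 0 (size 8, align 8) → ends 8; checksum at 8 (size 1, align 1) → ends 9; ttl at 9 (size 1, align 1) → ends 10; tail pad 6 to reach multiple of 8; total 16 bytes, alignment 8
b at 0 (size 4, align 2) → ends 4
c at 4 (size 4, align 2) → ends 8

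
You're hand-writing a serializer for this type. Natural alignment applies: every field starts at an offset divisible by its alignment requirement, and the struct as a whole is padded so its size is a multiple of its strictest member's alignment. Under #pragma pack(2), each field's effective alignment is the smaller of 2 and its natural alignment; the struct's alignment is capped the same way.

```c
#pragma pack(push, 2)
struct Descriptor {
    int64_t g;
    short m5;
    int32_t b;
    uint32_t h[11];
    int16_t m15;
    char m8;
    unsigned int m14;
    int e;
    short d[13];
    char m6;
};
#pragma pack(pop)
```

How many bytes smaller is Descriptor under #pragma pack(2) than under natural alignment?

natural layout:
  @0: g [8B, align 8] → 8
  @8: m5 [2B, align 2] → 10
  +2 pad (align 4)
  @12: b [4B, align 4] → 16
  @16: h [44B, align 4] → 60
  @60: m15 [2B, align 2] → 62
  @62: m8 [1B, align 1] → 63
  +1 pad (align 4)
  @64: m14 [4B, align 4] → 68
  @68: e [4B, align 4] → 72
  @72: d [26B, align 2] → 98
  @98: m6 [1B, align 1] → 99
  +5 tail pad (align 8)
  size 104, align 8
packed(2) layout:
  @0: g [8B, align 2] → 8
  @8: m5 [2B, align 2] → 10
  @10: b [4B, align 2] → 14
  @14: h [44B, align 2] → 58
  @58: m15 [2B, align 2] → 60
  @60: m8 [1B, align 1] → 61
  +1 pad (align 2)
  @62: m14 [4B, align 2] → 66
  @66: e [4B, align 2] → 70
  @70: d [26B, align 2] → 96
  @96: m6 [1B, align 1] → 97
  +1 tail pad (align 2)
  size 98, align 2
104 − 98 = 6

6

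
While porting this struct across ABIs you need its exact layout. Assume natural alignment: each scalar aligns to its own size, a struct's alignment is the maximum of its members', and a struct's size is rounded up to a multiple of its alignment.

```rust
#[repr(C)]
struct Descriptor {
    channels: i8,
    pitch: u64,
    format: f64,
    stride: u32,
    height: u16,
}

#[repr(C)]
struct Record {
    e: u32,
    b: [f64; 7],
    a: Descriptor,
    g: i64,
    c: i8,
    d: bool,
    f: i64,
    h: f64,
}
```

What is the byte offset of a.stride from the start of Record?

88

Descriptor: channels at 0 (size 1, align 1) → ends 1; pad 7 to align 8 for pitch; pitch at 8 (size 8, align 8) → ends 16; format at 16 (size 8, align 8) → ends 24; stride at 24 (size 4, align 4) → ends 28; height at 28 (size 2, align 2) → ends 30; tail pad 2 to reach multiple of 8; total 32 bytes, alignment 8
e at 0 (size 4, align 4) → ends 4
pad 4 to align 8 for b
b at 8 (size 56, align 8) → ends 64
a at 64 (size 32, align 8) → ends 96
within Descriptor: stride at 24
64 + 24 = 88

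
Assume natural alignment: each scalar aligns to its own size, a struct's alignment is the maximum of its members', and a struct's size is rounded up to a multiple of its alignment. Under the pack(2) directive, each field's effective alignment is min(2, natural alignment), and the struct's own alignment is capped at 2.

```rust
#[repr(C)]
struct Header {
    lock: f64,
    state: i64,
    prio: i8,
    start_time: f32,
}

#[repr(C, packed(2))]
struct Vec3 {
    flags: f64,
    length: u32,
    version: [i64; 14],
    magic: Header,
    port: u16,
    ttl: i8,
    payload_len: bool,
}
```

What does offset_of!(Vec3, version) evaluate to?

Header: lock at 0 (size 8, align 8) → ends 8; state at 8 (size 8, align 8) → ends 16; prio at 16 (size 1, align 1) → ends 17; pad 3 to align 4 for start_time; start_time at 20 (size 4, align 4) → ends 24; total 24 bytes, alignment 8
flags at 0 (size 8, align 2) → ends 8
length at 8 (size 4, align 2) → ends 12
version at 12 (size 112, align 2) → ends 124

12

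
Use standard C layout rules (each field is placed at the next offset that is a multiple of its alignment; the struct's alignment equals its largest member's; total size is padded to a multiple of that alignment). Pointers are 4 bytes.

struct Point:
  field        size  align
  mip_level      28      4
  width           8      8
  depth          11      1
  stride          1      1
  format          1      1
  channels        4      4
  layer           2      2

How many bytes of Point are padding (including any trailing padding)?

9

mip_level at 0 (size 28, align 4) → ends 28
pad 4 to align 8 for width
width at 32 (size 8, align 8) → ends 40
depth at 40 (size 11, align 1) → ends 51
stride at 51 (size 1, align 1) → ends 52
format at 52 (size 1, align 1) → ends 53
pad 3 to align 4 for channels
channels at 56 (size 4, align 4) → ends 60
layer at 60 (size 2, align 2) → ends 62
tail pad 2 to reach multiple of 8
total 64 bytes, alignment 8
data bytes 55, size 64 → padding 9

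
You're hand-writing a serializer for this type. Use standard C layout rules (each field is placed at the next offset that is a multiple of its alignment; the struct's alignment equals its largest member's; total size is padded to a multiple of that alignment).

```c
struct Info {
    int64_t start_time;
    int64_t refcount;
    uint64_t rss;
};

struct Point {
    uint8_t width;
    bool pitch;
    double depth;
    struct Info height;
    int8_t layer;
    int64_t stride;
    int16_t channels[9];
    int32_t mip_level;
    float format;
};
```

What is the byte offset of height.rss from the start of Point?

32

Info: start_time at 0 (size 8, align 8) → ends 8; refcount at 8 (size 8, align 8) → ends 16; rss at 16 (size 8, align 8) → ends 24; total 24 bytes, alignment 8
width at 0 (size 1, align 1) → ends 1
pitch at 1 (size 1, align 1) → ends 2
pad 6 to align 8 for depth
depth at 8 (size 8, align 8) → ends 16
height at 16 (size 24, align 8) → ends 40
within Info: rss at 16
16 + 16 = 32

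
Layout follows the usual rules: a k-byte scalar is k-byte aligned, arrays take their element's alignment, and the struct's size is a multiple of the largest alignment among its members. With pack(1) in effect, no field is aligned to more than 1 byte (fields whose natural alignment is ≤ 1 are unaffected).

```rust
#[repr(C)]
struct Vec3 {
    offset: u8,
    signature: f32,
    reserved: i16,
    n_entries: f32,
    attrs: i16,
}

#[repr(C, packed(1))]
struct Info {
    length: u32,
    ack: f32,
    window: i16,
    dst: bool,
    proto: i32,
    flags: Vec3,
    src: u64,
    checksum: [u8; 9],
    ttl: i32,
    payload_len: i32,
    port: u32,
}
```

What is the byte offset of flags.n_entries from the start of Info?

Vec3: offset at 0 (size 1, align 1) → ends 1; pad 3 to align 4 for signature; signature at 4 (size 4, align 4) → ends 8; reserved at 8 (size 2, align 2) → ends 10; pad 2 to align 4 for n_entries; n_entries at 12 (size 4, align 4) → ends 16; attrs at 16 (size 2, align 2) → ends 18; tail pad 2 to reach multiple of 4; total 20 bytes, alignment 4
length at 0 (size 4, align 1) → ends 4
ack at 4 (size 4, align 1) → ends 8
window at 8 (size 2, align 1) → ends 10
dst at 10 (size 1, align 1) → ends 11
proto at 11 (size 4, align 1) → ends 15
flags at 15 (size 20, align 1) → ends 35
within Vec3: n_entries at 12
15 + 12 = 27

27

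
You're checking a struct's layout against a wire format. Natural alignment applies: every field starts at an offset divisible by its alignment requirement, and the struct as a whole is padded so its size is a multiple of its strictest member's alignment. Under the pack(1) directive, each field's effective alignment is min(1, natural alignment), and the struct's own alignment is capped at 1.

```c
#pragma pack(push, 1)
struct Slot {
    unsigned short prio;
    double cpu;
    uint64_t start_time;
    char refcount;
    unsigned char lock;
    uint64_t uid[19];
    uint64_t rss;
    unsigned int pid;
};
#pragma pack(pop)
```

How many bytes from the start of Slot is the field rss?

prio at 0 (size 2, align 1) → ends 2
cpu at 2 (size 8, align 1) → ends 10
start_time at 10 (size 8, align 1) → ends 18
refcount at 18 (size 1, align 1) → ends 19
lock at 19 (size 1, align 1) → ends 20
uid at 20 (size 152, align 1) → ends 172
rss at 172 (size 8, align 1) → ends 180

172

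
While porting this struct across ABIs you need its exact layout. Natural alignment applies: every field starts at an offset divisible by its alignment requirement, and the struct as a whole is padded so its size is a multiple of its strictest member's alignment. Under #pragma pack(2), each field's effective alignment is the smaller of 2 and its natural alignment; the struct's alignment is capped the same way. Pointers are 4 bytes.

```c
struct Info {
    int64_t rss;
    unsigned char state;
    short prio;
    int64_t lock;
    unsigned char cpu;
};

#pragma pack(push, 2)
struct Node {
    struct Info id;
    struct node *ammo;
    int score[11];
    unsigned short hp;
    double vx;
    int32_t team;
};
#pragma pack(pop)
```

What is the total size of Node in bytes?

Info: @0: rss [8B, align 8] → 8; @8: state [1B, align 1] → 9; +1 pad (align 2); @10: prio [2B, align 2] → 12; +4 pad (align 8); @16: lock [8B, align 8] → 24; @24: cpu [1B, align 1] → 25; +7 tail pad (align 8); size 32, align 8
@0: id [32B, align 2] → 32
@32: ammo [4B, align 2] → 36
@36: score [44B, align 2] → 80
@80: hp [2B, align 2] → 82
@82: vx [8B, align 2] → 90
@90: team [4B, align 2] → 94
size 94, align 2

94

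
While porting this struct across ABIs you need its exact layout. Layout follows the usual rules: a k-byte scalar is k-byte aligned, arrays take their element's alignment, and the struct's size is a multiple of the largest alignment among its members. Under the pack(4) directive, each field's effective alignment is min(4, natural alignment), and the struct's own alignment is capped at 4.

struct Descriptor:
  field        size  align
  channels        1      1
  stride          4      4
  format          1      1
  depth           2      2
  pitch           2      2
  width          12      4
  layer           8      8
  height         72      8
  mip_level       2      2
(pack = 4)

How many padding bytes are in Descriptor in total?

channels at 0 (size 1, align 1) → ends 1
pad 3 to align 4 for stride
stride at 4 (size 4, align 4) → ends 8
format at 8 (size 1, align 1) → ends 9
pad 1 to align 2 for depth
depth at 10 (size 2, align 2) → ends 12
pitch at 12 (size 2, align 2) → ends 14
pad 2 to align 4 for width
width at 16 (size 12, align 4) → ends 28
layer at 28 (size 8, align 4) → ends 36
height at 36 (size 72, align 4) → ends 108
mip_level at 108 (size 2, align 2) → ends 110
tail pad 2 to reach multiple of 4
total 112 bytes, alignment 4
data bytes 104, size 112 → padding 8

8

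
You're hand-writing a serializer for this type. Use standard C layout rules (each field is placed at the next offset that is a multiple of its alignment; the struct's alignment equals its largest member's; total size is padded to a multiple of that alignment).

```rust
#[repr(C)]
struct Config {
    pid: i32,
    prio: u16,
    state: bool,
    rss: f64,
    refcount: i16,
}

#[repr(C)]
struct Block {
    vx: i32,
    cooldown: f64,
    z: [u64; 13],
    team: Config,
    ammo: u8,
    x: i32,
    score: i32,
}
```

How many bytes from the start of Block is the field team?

120

Config: pid at 0 (size 4, align 4) → ends 4; prio at 4 (size 2, align 2) → ends 6; state at 6 (size 1, align 1) → ends 7; pad 1 to align 8 for rss; rss at 8 (size 8, align 8) → ends 16; refcount at 16 (size 2, align 2) → ends 18; tail pad 6 to reach multiple of 8; total 24 bytes, alignment 8
vx at 0 (size 4, align 4) → ends 4
pad 4 to align 8 for cooldown
cooldown at 8 (size 8, align 8) → ends 16
z at 16 (size 104, align 8) → ends 120
team at 120 (size 24, align 8) → ends 144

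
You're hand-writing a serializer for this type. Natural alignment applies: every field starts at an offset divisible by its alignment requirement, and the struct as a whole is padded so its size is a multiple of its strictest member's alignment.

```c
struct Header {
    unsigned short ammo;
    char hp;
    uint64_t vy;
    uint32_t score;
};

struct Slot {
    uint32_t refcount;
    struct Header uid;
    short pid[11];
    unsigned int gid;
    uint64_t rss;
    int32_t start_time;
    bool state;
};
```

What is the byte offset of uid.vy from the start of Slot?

Header: 0..2  ammo  (2B, 2-aligned); 2..3  hp  (1B, 1-aligned); 3..8  -- padding (5B); 8..16  vy  (8B, 8-aligned); 16..20  score  (4B, 4-aligned); 20..24  -- tail padding (4B); sizeof = 24, alignof = 8
0..4  refcount  (4B, 4-aligned)
4..8  -- padding (4B)
8..32  uid  (24B, 8-aligned)
within Header: vy at 8
8 + 8 = 16

16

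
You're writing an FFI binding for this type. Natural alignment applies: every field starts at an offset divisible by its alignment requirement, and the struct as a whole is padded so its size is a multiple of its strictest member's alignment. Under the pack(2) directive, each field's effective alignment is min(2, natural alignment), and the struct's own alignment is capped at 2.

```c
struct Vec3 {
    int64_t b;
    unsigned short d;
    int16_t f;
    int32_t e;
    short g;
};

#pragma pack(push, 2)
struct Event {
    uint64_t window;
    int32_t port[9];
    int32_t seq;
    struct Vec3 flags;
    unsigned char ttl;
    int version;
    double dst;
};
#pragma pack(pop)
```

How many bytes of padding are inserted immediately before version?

Vec3: b at 0 (size 8, align 8) → ends 8; d at 8 (size 2, align 2) → ends 10; f at 10 (size 2, align 2) → ends 12; e at 12 (size 4, align 4) → ends 16; g at 16 (size 2, align 2) → ends 18; tail pad 6 to reach multiple of 8; total 24 bytes, alignment 8
window at 0 (size 8, align 2) → ends 8
port at 8 (size 36, align 2) → ends 44
seq at 44 (size 4, align 2) → ends 48
flags at 48 (size 24, align 2) → ends 72
ttl at 72 (size 1, align 1) → ends 73
pad 1 to align 2 for version
version at 74 (size 4, align 2) → ends 78

1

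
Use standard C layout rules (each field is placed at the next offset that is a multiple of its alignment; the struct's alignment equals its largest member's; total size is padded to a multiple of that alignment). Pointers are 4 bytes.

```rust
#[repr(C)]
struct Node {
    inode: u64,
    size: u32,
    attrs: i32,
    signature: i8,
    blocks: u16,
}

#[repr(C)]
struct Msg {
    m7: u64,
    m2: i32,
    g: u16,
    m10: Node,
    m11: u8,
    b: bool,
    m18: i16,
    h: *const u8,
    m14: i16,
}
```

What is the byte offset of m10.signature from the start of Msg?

32

Node: @0: inode [8B, align 8] → 8; @8: size [4B, align 4] → 12; @12: attrs [4B, align 4] → 16; @16: signature [1B, align 1] → 17; +1 pad (align 2); @18: blocks [2B, align 2] → 20; +4 tail pad (align 8); size 24, align 8
@0: m7 [8B, align 8] → 8
@8: m2 [4B, align 4] → 12
@12: g [2B, align 2] → 14
+2 pad (align 8)
@16: m10 [24B, align 8] → 40
within Node: signature at 16
16 + 16 = 32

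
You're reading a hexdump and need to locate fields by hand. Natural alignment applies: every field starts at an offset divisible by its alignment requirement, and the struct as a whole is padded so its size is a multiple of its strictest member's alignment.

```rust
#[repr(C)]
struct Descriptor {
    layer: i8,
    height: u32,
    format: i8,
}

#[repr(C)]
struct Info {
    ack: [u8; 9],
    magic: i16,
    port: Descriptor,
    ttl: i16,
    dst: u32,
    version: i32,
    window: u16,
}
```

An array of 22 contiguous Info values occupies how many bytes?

880

Descriptor: @0: layer [1B, align 1] → 1; +3 pad (align 4); @4: height [4B, align 4] → 8; @8: format [1B, align 1] → 9; +3 tail pad (align 4); size 12, align 4
@0: ack [9B, align 1] → 9
+1 pad (align 2)
@10: magic [2B, align 2] → 12
@12: port [12B, align 4] → 24
@24: ttl [2B, align 2] → 26
+2 pad (align 4)
@28: dst [4B, align 4] → 32
@32: version [4B, align 4] → 36
@36: window [2B, align 2] → 38
+2 tail pad (align 4)
size 40, align 4
array of 22: 22 × 40 = 880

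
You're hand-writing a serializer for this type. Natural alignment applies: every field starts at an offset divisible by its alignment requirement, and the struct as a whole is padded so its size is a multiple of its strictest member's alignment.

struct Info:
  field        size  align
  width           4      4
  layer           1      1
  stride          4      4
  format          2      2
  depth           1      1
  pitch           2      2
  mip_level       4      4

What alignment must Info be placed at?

4

member alignments: width=4, layer=1, stride=4, format=2, depth=1, pitch=2, mip_level=4
max = 4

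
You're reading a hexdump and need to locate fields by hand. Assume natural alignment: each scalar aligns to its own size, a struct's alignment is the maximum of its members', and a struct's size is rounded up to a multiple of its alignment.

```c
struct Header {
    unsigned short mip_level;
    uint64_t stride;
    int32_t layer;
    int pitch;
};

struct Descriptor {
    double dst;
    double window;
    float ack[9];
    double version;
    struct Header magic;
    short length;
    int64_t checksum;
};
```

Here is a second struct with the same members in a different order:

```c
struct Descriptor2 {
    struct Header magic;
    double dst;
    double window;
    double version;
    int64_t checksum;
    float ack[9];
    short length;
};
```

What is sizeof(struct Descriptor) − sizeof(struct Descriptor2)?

8

Header: @0: mip_level [2B, align 2] → 2; +6 pad (align 8); @8: stride [8B, align 8] → 16; @16: layer [4B, align 4] → 20; @20: pitch [4B, align 4] → 24; size 24, align 8
@0: dst [8B, align 8] → 8
@8: window [8B, align 8] → 16
@16: ack [36B, align 4] → 52
+4 pad (align 8)
@56: version [8B, align 8] → 64
@64: magic [24B, align 8] → 88
@88: length [2B, align 2] → 90
+6 pad (align 8)
@96: checksum [8B, align 8] → 104
size 104, align 8
— Descriptor2 —
@0: magic [24B, align 8] → 24
@24: dst [8B, align 8] → 32
@32: window [8B, align 8] → 40
@40: version [8B, align 8] → 48
@48: checksum [8B, align 8] → 56
@56: ack [36B, align 4] → 92
@92: length [2B, align 2] → 94
+2 tail pad (align 8)
size 96, align 8
104 − 96 = 8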